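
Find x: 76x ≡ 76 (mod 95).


GCD(76, 95) = 19 divides 76
Divide: 4x ≡ 4 (mod 5)
x ≡ 1 (mod 5)


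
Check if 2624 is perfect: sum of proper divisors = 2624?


Proper divisors of 2624: 1, 2, 4, 8, 16, 32, 41, 64, 82, 164, 328, 656, 1312
Sum = 1 + 2 + 4 + 8 + 16 + 32 + 41 + 64 + 82 + 164 + 328 + 656 + 1312 = 2710

No, 2624 is not perfect (2710 ≠ 2624)


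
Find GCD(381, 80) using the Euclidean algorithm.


381 = 4 * 80 + 61
80 = 1 * 61 + 19
61 = 3 * 19 + 4
19 = 4 * 4 + 3
4 = 1 * 3 + 1
3 = 3 * 1 + 0
GCD = 1


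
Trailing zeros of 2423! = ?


floor(2423/5) = 484
floor(2423/25) = 96
floor(2423/125) = 19
floor(2423/625) = 3
Total = 602

602 trailing zeros


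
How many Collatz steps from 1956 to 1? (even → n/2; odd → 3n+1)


1956 → 978 → 489 → 1468 → 734 → 367 → 1102 → 551 → 1654 → 827 → 2482 → 1241 → 3724 → 1862 → 931 → 2794 → 1397 → 4192 → 2096 → 1048 → 524 → 262 → 131 → 394 → 197 → 592 → 296 → 148 → 74 → 37 → 112 → 56 → 28 → 14 → 7 → 22 → 11 → 34 → 17 → 52 → 26 → 13 → 40 → 20 → 10 → 5 → 16 → 8 → 4 → 2 → 1
Total steps = 50

50 steps


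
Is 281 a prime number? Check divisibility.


Check divisors up to sqrt(281) = 16.7631
No divisors found.
281 is prime.

Yes, 281 is prime


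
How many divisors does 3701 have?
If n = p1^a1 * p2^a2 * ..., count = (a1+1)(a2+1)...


3701 = 3701^1
d(3701) = (1+1) = 2

2 divisors


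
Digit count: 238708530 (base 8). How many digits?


238708530 in base 8 = 1616463462
Number of digits = 10

10 digits (base 8)


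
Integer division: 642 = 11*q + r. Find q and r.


642 = 11 * 58 + 4
Check: 638 + 4 = 642

q = 58, r = 4


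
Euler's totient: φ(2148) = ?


2148 = 2^2 × 3 × 179
Prime factors: 2, 3, 179
φ(2148) = 2148 × (1-1/2) × (1-1/3) × (1-1/179)
= 2148 × 1/2 × 2/3 × 178/179 = 712

φ(2148) = 712


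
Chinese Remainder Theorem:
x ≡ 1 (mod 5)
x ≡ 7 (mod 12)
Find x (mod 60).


M = 5*12 = 60
M1 = M/5 = 12, M2 = M/12 = 5
M1^(-1) mod 5 = 3, M2^(-1) mod 12 = 5
x = 1*12*3 + 7*5*5 = 211
211 mod 60 = 31
Check: 31 mod 5 = 1 ✓, 31 mod 12 = 7 ✓

x ≡ 31 (mod 60)


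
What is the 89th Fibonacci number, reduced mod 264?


F(k) mod 264 for k=1..89:
1, 1, 2, 3, 5, 8, 13, 21, 34, 55, 89, 144, 233, 113, 82, 195, 13, 208, 221, 165, 122, 23, 145, 168, 49, 217, 2, 219, 221, 176, 133, 45, 178, 223, 137, 96, 233, 65, 34, 99, 133, 232, 101, 69, 170, 239, 145, 120, 1, 121, 122, 243, 101, 80, 181, 261, 178, 175, 89, 0, 89, 89, 178, 3, 181, 184, 101, 21, 122, 143, 1, 144, 145, 25, 170, 195, 101, 32, 133, 165, 34, 199, 233, 168, 137, 41, 178, 219, 133
F(89) mod 264 = 133


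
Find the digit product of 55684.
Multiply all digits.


5 × 5 × 6 × 8 × 4 = 4800


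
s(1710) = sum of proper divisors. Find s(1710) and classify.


Proper divisors: 1, 2, 3, 5, 6, 9, 10, 15, 18, 19, 30, 38, 45, 57, 90, 95, 114, 171, 190, 285, 342, 570, 855
Sum = 1 + 2 + 3 + 5 + 6 + 9 + 10 + 15 + 18 + 19 + 30 + 38 + 45 + 57 + 90 + 95 + 114 + 171 + 190 + 285 + 342 + 570 + 855 = 2970
2970 > 1710 → abundant

s(1710) = 2970 (abundant)


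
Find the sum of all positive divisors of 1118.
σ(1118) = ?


Divisors of 1118: 1, 2, 13, 26, 43, 86, 559, 1118
Sum = 1 + 2 + 13 + 26 + 43 + 86 + 559 + 1118 = 1848

σ(1118) = 1848


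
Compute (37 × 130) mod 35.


37 × 130 = 4810
4810 mod 35 = 15


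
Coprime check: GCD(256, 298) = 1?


Euclidean algorithm:
298 = 1 * 256 + 42
256 = 6 * 42 + 4
42 = 10 * 4 + 2
4 = 2 * 2 + 0
GCD(256, 298) = 2

No, not coprime (GCD = 2)


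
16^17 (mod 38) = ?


16^1 mod 38 = 16
16^2 mod 38 = 28
16^3 mod 38 = 30
16^4 mod 38 = 24
16^5 mod 38 = 4
16^6 mod 38 = 26
16^7 mod 38 = 36
16^8 mod 38 = 6
16^9 mod 38 = 20
16^10 mod 38 = 16
16^11 mod 38 = 28
16^12 mod 38 = 30
16^13 mod 38 = 24
16^14 mod 38 = 4
16^15 mod 38 = 26
16^16 mod 38 = 36
16^17 mod 38 = 6


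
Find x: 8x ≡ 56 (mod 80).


GCD(8, 80) = 8 divides 56
Divide: 1x ≡ 7 (mod 10)
x ≡ 7 (mod 10)


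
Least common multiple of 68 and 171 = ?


GCD(68, 171) = 1
LCM = 68*171/1 = 11628/1 = 11628

LCM = 11628


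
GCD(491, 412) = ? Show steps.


491 = 1 * 412 + 79
412 = 5 * 79 + 17
79 = 4 * 17 + 11
17 = 1 * 11 + 6
11 = 1 * 6 + 5
6 = 1 * 5 + 1
5 = 5 * 1 + 0
GCD = 1


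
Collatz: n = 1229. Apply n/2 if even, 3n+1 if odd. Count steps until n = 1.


1229 → 3688 → 1844 → 922 → 461 → 1384 → 692 → 346 → 173 → 520 → 260 → 130 → 65 → 196 → 98 → 49 → 148 → 74 → 37 → 112 → 56 → 28 → 14 → 7 → 22 → 11 → 34 → 17 → 52 → 26 → 13 → 40 → 20 → 10 → 5 → 16 → 8 → 4 → 2 → 1
Total steps = 39

39 steps


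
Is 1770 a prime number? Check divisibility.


1770 / 2 = 885 (exact division)
1770 is NOT prime.

No, 1770 is not prime


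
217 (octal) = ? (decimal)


217 (base 8) = 143 (decimal)
143 (decimal) = 143 (base 10)


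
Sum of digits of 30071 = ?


3 + 0 + 0 + 7 + 1 = 11


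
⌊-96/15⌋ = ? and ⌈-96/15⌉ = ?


-96/15 = -6.4000
floor = -7
ceil = -6

floor = -7, ceil = -6


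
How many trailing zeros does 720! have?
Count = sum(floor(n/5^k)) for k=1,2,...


floor(720/5) = 144
floor(720/25) = 28
floor(720/125) = 5
floor(720/625) = 1
Total = 178

178 trailing zeros


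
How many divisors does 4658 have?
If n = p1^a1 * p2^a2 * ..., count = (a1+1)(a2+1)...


4658 = 2^1 × 17^1 × 137^1
d(4658) = (1+1) × (1+1) × (1+1) = 8

8 divisors


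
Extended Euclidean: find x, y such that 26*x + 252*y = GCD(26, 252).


Tabular extended Euclidean (each row: r = 26*s + 252*t):
r=26, s=1, t=0
r=252, s=0, t=1
q=0: r=26, s=1, t=0   [26*(1) + 252*(0) = 26]
q=9: r=18, s=-9, t=1   [26*(-9) + 252*(1) = 18]
q=1: r=8, s=10, t=-1   [26*(10) + 252*(-1) = 8]
q=2: r=2, s=-29, t=3   [26*(-29) + 252*(3) = 2]
q=4: r=0, s=126, t=-13   [26*(126) + 252*(-13) = 0]
GCD = 2; from the row with r=2: x=-29, y=3
Check: 26*(-29) + 252*(3) = -754 + 756 = 2

GCD = 2, x = -29, y = 3


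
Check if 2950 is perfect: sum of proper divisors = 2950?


Proper divisors of 2950: 1, 2, 5, 10, 25, 50, 59, 118, 295, 590, 1475
Sum = 1 + 2 + 5 + 10 + 25 + 50 + 59 + 118 + 295 + 590 + 1475 = 2630

No, 2950 is not perfect (2630 ≠ 2950)


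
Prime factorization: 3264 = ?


3264 / 2 = 1632
1632 / 2 = 816
816 / 2 = 408
408 / 2 = 204
204 / 2 = 102
102 / 2 = 51
51 / 3 = 17
17 / 17 = 1
3264 = 2^6 × 3 × 17


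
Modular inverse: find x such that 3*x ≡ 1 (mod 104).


Use the extended Euclidean algorithm on (104, 3); each row r = 104*s + 3*t:
r=104, s=1, t=0
r=3, s=0, t=1
q=34: r=2, s=1, t=-34   [104*(1) + 3*(-34) = 2]
q=1: r=1, s=-1, t=35   [104*(-1) + 3*(35) = 1]
q=2: r=0, s=3, t=-104   [104*(3) + 3*(-104) = 0]
GCD = 1 with t = 35, so 3*(35) ≡ 1 (mod 104)
Inverse = 35 mod 104 = 35
Check: 3 * 35 = 105 ≡ 1 (mod 104)

3^(-1) ≡ 35 (mod 104)


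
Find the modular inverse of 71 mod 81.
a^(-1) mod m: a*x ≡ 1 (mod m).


Use the extended Euclidean algorithm on (81, 71); each row r = 81*s + 71*t:
r=81, s=1, t=0
r=71, s=0, t=1
q=1: r=10, s=1, t=-1   [81*(1) + 71*(-1) = 10]
q=7: r=1, s=-7, t=8   [81*(-7) + 71*(8) = 1]
q=10: r=0, s=71, t=-81   [81*(71) + 71*(-81) = 0]
GCD = 1 with t = 8, so 71*(8) ≡ 1 (mod 81)
Inverse = 8 mod 81 = 8
Check: 71 * 8 = 568 ≡ 1 (mod 81)

71^(-1) ≡ 8 (mod 81)


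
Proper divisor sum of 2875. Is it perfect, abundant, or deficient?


Proper divisors: 1, 5, 23, 25, 115, 125, 575
Sum = 1 + 5 + 23 + 25 + 115 + 125 + 575 = 869
869 < 2875 → deficient

s(2875) = 869 (deficient)


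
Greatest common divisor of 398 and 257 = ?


398 = 1 * 257 + 141
257 = 1 * 141 + 116
141 = 1 * 116 + 25
116 = 4 * 25 + 16
25 = 1 * 16 + 9
16 = 1 * 9 + 7
9 = 1 * 7 + 2
7 = 3 * 2 + 1
2 = 2 * 1 + 0
GCD = 1


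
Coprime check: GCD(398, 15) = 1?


Euclidean algorithm:
398 = 26 * 15 + 8
15 = 1 * 8 + 7
8 = 1 * 7 + 1
7 = 7 * 1 + 0
GCD(398, 15) = 1

Yes, coprime (GCD = 1)


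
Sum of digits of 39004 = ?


3 + 9 + 0 + 0 + 4 = 16


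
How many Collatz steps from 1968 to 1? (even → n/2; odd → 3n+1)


1968 → 984 → 492 → 246 → 123 → 370 → 185 → 556 → 278 → 139 → 418 → 209 → 628 → 314 → 157 → 472 → 236 → 118 → 59 → 178 → 89 → 268 → 134 → 67 → 202 → 101 → 304 → 152 → 76 → 38 → 19 → 58 → 29 → 88 → 44 → 22 → 11 → 34 → 17 → 52 → 26 → 13 → 40 → 20 → 10 → 5 → 16 → 8 → 4 → 2 → 1
Total steps = 50

50 steps


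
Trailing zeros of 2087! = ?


floor(2087/5) = 417
floor(2087/25) = 83
floor(2087/125) = 16
floor(2087/625) = 3
Total = 519

519 trailing zeros


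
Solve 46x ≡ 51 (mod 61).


GCD(46, 61) = 1, unique solution
a^(-1) mod 61 = 4
x = 4 * 51 mod 61 = 21

x ≡ 21 (mod 61)


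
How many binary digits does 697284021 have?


697284021 in base 2 = 101001100011111011010110110101
Number of digits = 30

30 digits (base 2)


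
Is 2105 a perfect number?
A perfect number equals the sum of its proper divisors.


Proper divisors of 2105: 1, 5, 421
Sum = 1 + 5 + 421 = 427

No, 2105 is not perfect (427 ≠ 2105)


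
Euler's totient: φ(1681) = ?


1681 = 41^2
Prime factors: 41
φ(1681) = 1681 × (1-1/41)
= 1681 × 40/41 = 1640

φ(1681) = 1640


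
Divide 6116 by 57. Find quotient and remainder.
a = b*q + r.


6116 = 57 * 107 + 17
Check: 6099 + 17 = 6116

q = 107, r = 17


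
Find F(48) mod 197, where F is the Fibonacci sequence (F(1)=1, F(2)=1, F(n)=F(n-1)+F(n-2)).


F(k) mod 197 for k=1..48:
1, 1, 2, 3, 5, 8, 13, 21, 34, 55, 89, 144, 36, 180, 19, 2, 21, 23, 44, 67, 111, 178, 92, 73, 165, 41, 9, 50, 59, 109, 168, 80, 51, 131, 182, 116, 101, 20, 121, 141, 65, 9, 74, 83, 157, 43, 3, 46
F(48) mod 197 = 46


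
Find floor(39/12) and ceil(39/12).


39/12 = 3.2500
floor = 3
ceil = 4

floor = 3, ceil = 4


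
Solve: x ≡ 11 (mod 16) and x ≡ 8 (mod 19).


M = 16*19 = 304
M1 = M/16 = 19, M2 = M/19 = 16
M1^(-1) mod 16 = 11, M2^(-1) mod 19 = 6
x = 11*19*11 + 8*16*6 = 3067
3067 mod 304 = 27
Check: 27 mod 16 = 11 ✓, 27 mod 19 = 8 ✓

x ≡ 27 (mod 304)


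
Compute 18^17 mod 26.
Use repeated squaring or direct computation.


18^1 mod 26 = 18
18^2 mod 26 = 12
18^3 mod 26 = 8
18^4 mod 26 = 14
18^5 mod 26 = 18
18^6 mod 26 = 12
18^7 mod 26 = 8
18^8 mod 26 = 14
18^9 mod 26 = 18
18^10 mod 26 = 12
18^11 mod 26 = 8
18^12 mod 26 = 14
18^13 mod 26 = 18
18^14 mod 26 = 12
18^15 mod 26 = 8
18^16 mod 26 = 14
18^17 mod 26 = 18


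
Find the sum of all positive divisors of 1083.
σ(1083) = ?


Divisors of 1083: 1, 3, 19, 57, 361, 1083
Sum = 1 + 3 + 19 + 57 + 361 + 1083 = 1524

σ(1083) = 1524


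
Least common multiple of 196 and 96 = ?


GCD(196, 96) = 4
LCM = 196*96/4 = 18816/4 = 4704

LCM = 4704


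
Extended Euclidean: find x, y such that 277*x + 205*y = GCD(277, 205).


Tabular extended Euclidean (each row: r = 277*s + 205*t):
r=277, s=1, t=0
r=205, s=0, t=1
q=1: r=72, s=1, t=-1   [277*(1) + 205*(-1) = 72]
q=2: r=61, s=-2, t=3   [277*(-2) + 205*(3) = 61]
q=1: r=11, s=3, t=-4   [277*(3) + 205*(-4) = 11]
q=5: r=6, s=-17, t=23   [277*(-17) + 205*(23) = 6]
q=1: r=5, s=20, t=-27   [277*(20) + 205*(-27) = 5]
q=1: r=1, s=-37, t=50   [277*(-37) + 205*(50) = 1]
q=5: r=0, s=205, t=-277   [277*(205) + 205*(-277) = 0]
GCD = 1; from the row with r=1: x=-37, y=50
Check: 277*(-37) + 205*(50) = -10249 + 10250 = 1

GCD = 1, x = -37, y = 50


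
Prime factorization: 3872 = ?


3872 / 2 = 1936
1936 / 2 = 968
968 / 2 = 484
484 / 2 = 242
242 / 2 = 121
121 / 11 = 11
11 / 11 = 1
3872 = 2^5 × 11^2


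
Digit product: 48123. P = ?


4 × 8 × 1 × 2 × 3 = 192


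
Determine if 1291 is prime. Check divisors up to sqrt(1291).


Check divisors up to sqrt(1291) = 35.9305
No divisors found.
1291 is prime.

Yes, 1291 is prime


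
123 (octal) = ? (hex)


123 (base 8) = 83 (decimal)
83 (decimal) = 53 (base 16)


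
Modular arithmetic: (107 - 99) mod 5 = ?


107 - 99 = 8
8 mod 5 = 3


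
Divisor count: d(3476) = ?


3476 = 2^2 × 11^1 × 79^1
d(3476) = (2+1) × (1+1) × (1+1) = 12

12 divisors


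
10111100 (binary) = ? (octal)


10111100 (base 2) = 188 (decimal)
188 (decimal) = 274 (base 8)


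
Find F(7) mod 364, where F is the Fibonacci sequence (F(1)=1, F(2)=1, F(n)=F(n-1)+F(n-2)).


F(k) mod 364 for k=1..7:
1, 1, 2, 3, 5, 8, 13
F(7) mod 364 = 13


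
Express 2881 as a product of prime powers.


2881 / 43 = 67
67 / 67 = 1
2881 = 43 × 67


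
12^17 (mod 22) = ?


12^1 mod 22 = 12
12^2 mod 22 = 12
12^3 mod 22 = 12
12^4 mod 22 = 12
12^5 mod 22 = 12
12^6 mod 22 = 12
12^7 mod 22 = 12
12^8 mod 22 = 12
12^9 mod 22 = 12
12^10 mod 22 = 12
12^11 mod 22 = 12
12^12 mod 22 = 12
12^13 mod 22 = 12
12^14 mod 22 = 12
12^15 mod 22 = 12
12^16 mod 22 = 12
12^17 mod 22 = 12


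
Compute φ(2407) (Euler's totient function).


2407 = 29 × 83
Prime factors: 29, 83
φ(2407) = 2407 × (1-1/29) × (1-1/83)
= 2407 × 28/29 × 82/83 = 2296

φ(2407) = 2296


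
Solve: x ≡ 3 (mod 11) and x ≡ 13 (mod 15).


M = 11*15 = 165
M1 = M/11 = 15, M2 = M/15 = 11
M1^(-1) mod 11 = 3, M2^(-1) mod 15 = 11
x = 3*15*3 + 13*11*11 = 1708
1708 mod 165 = 58
Check: 58 mod 11 = 3 ✓, 58 mod 15 = 13 ✓

x ≡ 58 (mod 165)


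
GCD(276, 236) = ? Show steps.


276 = 1 * 236 + 40
236 = 5 * 40 + 36
40 = 1 * 36 + 4
36 = 9 * 4 + 0
GCD = 4


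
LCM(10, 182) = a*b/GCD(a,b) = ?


GCD(10, 182) = 2
LCM = 10*182/2 = 1820/2 = 910

LCM = 910


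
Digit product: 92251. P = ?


9 × 2 × 2 × 5 × 1 = 180


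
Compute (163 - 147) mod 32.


163 - 147 = 16
16 mod 32 = 16


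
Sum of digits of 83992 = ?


8 + 3 + 9 + 9 + 2 = 31


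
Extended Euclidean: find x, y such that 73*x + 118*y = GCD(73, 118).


Tabular extended Euclidean (each row: r = 73*s + 118*t):
r=73, s=1, t=0
r=118, s=0, t=1
q=0: r=73, s=1, t=0   [73*(1) + 118*(0) = 73]
q=1: r=45, s=-1, t=1   [73*(-1) + 118*(1) = 45]
q=1: r=28, s=2, t=-1   [73*(2) + 118*(-1) = 28]
q=1: r=17, s=-3, t=2   [73*(-3) + 118*(2) = 17]
q=1: r=11, s=5, t=-3   [73*(5) + 118*(-3) = 11]
q=1: r=6, s=-8, t=5   [73*(-8) + 118*(5) = 6]
q=1: r=5, s=13, t=-8   [73*(13) + 118*(-8) = 5]
q=1: r=1, s=-21, t=13   [73*(-21) + 118*(13) = 1]
q=5: r=0, s=118, t=-73   [73*(118) + 118*(-73) = 0]
GCD = 1; from the row with r=1: x=-21, y=13
Check: 73*(-21) + 118*(13) = -1533 + 1534 = 1

GCD = 1, x = -21, y = 13


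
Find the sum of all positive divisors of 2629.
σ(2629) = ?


Divisors of 2629: 1, 11, 239, 2629
Sum = 1 + 11 + 239 + 2629 = 2880

σ(2629) = 2880


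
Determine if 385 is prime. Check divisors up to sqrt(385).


385 / 5 = 77 (exact division)
385 is NOT prime.

No, 385 is not prime


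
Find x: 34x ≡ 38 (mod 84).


GCD(34, 84) = 2 divides 38
Divide: 17x ≡ 19 (mod 42)
x ≡ 11 (mod 42)


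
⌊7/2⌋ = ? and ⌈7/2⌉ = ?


7/2 = 3.5000
floor = 3
ceil = 4

floor = 3, ceil = 4


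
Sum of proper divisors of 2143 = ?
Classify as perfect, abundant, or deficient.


Proper divisors: 1
Sum = 1 = 1
1 < 2143 → deficient

s(2143) = 1 (deficient)


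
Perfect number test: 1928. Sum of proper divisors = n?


Proper divisors of 1928: 1, 2, 4, 8, 241, 482, 964
Sum = 1 + 2 + 4 + 8 + 241 + 482 + 964 = 1702

No, 1928 is not perfect (1702 ≠ 1928)


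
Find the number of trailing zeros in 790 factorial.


floor(790/5) = 158
floor(790/25) = 31
floor(790/125) = 6
floor(790/625) = 1
Total = 196

196 trailing zeros


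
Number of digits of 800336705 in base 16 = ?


800336705 in base 16 = 2FB42B41
Number of digits = 8

8 digits (base 16)


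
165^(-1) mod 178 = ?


Use the extended Euclidean algorithm on (178, 165); each row r = 178*s + 165*t:
r=178, s=1, t=0
r=165, s=0, t=1
q=1: r=13, s=1, t=-1   [178*(1) + 165*(-1) = 13]
q=12: r=9, s=-12, t=13   [178*(-12) + 165*(13) = 9]
q=1: r=4, s=13, t=-14   [178*(13) + 165*(-14) = 4]
q=2: r=1, s=-38, t=41   [178*(-38) + 165*(41) = 1]
q=4: r=0, s=165, t=-178   [178*(165) + 165*(-178) = 0]
GCD = 1 with t = 41, so 165*(41) ≡ 1 (mod 178)
Inverse = 41 mod 178 = 41
Check: 165 * 41 = 6765 ≡ 1 (mod 178)

165^(-1) ≡ 41 (mod 178)


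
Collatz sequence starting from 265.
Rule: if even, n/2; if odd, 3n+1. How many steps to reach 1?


265 → 796 → 398 → 199 → 598 → 299 → 898 → 449 → 1348 → 674 → 337 → 1012 → 506 → 253 → 760 → 380 → 190 → 95 → 286 → 143 → 430 → 215 → 646 → 323 → 970 → 485 → 1456 → 728 → 364 → 182 → 91 → 274 → 137 → 412 → 206 → 103 → 310 → 155 → 466 → 233 → 700 → 350 → 175 → 526 → 263 → 790 → 395 → 1186 → 593 → 1780 → 890 → 445 → 1336 → 668 → 334 → 167 → 502 → 251 → 754 → 377 → 1132 → 566 → 283 → 850 → 425 → 1276 → 638 → 319 → 958 → 479 → 1438 → 719 → 2158 → 1079 → 3238 → 1619 → 4858 → 2429 → 7288 → 3644 → 1822 → 911 → 2734 → 1367 → 4102 → 2051 → 6154 → 3077 → 9232 → 4616 → 2308 → 1154 → 577 → 1732 → 866 → 433 → 1300 → 650 → 325 → 976 → 488 → 244 → 122 → 61 → 184 → 92 → 46 → 23 → 70 → 35 → 106 → 53 → 160 → 80 → 40 → 20 → 10 → 5 → 16 → 8 → 4 → 2 → 1
Total steps = 122

122 steps


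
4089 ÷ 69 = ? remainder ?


4089 = 69 * 59 + 18
Check: 4071 + 18 = 4089

q = 59, r = 18


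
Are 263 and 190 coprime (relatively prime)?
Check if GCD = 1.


Euclidean algorithm:
263 = 1 * 190 + 73
190 = 2 * 73 + 44
73 = 1 * 44 + 29
44 = 1 * 29 + 15
29 = 1 * 15 + 14
15 = 1 * 14 + 1
14 = 14 * 1 + 0
GCD(263, 190) = 1

Yes, coprime (GCD = 1)


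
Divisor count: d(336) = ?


336 = 2^4 × 3^1 × 7^1
d(336) = (4+1) × (1+1) × (1+1) = 20

20 divisors


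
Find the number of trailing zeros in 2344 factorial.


floor(2344/5) = 468
floor(2344/25) = 93
floor(2344/125) = 18
floor(2344/625) = 3
Total = 582

582 trailing zeros


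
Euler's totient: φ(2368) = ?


2368 = 2^6 × 37
Prime factors: 2, 37
φ(2368) = 2368 × (1-1/2) × (1-1/37)
= 2368 × 1/2 × 36/37 = 1152

φ(2368) = 1152


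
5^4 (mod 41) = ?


5^1 mod 41 = 5
5^2 mod 41 = 25
5^3 mod 41 = 2
5^4 mod 41 = 10


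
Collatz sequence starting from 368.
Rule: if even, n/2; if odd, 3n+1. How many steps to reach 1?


368 → 184 → 92 → 46 → 23 → 70 → 35 → 106 → 53 → 160 → 80 → 40 → 20 → 10 → 5 → 16 → 8 → 4 → 2 → 1
Total steps = 19

19 steps


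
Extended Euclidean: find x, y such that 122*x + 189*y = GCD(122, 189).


Tabular extended Euclidean (each row: r = 122*s + 189*t):
r=122, s=1, t=0
r=189, s=0, t=1
q=0: r=122, s=1, t=0   [122*(1) + 189*(0) = 122]
q=1: r=67, s=-1, t=1   [122*(-1) + 189*(1) = 67]
q=1: r=55, s=2, t=-1   [122*(2) + 189*(-1) = 55]
q=1: r=12, s=-3, t=2   [122*(-3) + 189*(2) = 12]
q=4: r=7, s=14, t=-9   [122*(14) + 189*(-9) = 7]
q=1: r=5, s=-17, t=11   [122*(-17) + 189*(11) = 5]
q=1: r=2, s=31, t=-20   [122*(31) + 189*(-20) = 2]
q=2: r=1, s=-79, t=51   [122*(-79) + 189*(51) = 1]
q=2: r=0, s=189, t=-122   [122*(189) + 189*(-122) = 0]
GCD = 1; from the row with r=1: x=-79, y=51
Check: 122*(-79) + 189*(51) = -9638 + 9639 = 1

GCD = 1, x = -79, y = 51


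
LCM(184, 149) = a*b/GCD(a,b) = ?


GCD(184, 149) = 1
LCM = 184*149/1 = 27416/1 = 27416

LCM = 27416


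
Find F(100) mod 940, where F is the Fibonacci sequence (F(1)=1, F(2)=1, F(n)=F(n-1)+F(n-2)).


F(k) mod 940 for k=1..100:
1, 1, 2, 3, 5, 8, 13, 21, 34, 55, 89, 144, 233, 377, 610, 47, 657, 704, 421, 185, 606, 791, 457, 308, 765, 133, 898, 91, 49, 140, 189, 329, 518, 847, 425, 332, 757, 149, 906, 115, 81, 196, 277, 473, 750, 283, 93, 376, 469, 845, 374, 279, 653, 932, 645, 637, 342, 39, 381, 420, 801, 281, 142, 423, 565, 48, 613, 661, 334, 55, 389, 444, 833, 337, 230, 567, 797, 424, 281, 705, 46, 751, 797, 608, 465, 133, 598, 731, 389, 180, 569, 749, 378, 187, 565, 752, 377, 189, 566, 755
F(100) mod 940 = 755


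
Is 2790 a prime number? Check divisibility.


2790 / 2 = 1395 (exact division)
2790 is NOT prime.

No, 2790 is not prime


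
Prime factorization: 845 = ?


845 / 5 = 169
169 / 13 = 13
13 / 13 = 1
845 = 5 × 13^2


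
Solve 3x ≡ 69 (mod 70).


GCD(3, 70) = 1, unique solution
a^(-1) mod 70 = 47
x = 47 * 69 mod 70 = 23

x ≡ 23 (mod 70)


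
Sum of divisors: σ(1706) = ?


Divisors of 1706: 1, 2, 853, 1706
Sum = 1 + 2 + 853 + 1706 = 2562

σ(1706) = 2562


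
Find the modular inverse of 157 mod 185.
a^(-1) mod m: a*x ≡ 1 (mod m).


Use the extended Euclidean algorithm on (185, 157); each row r = 185*s + 157*t:
r=185, s=1, t=0
r=157, s=0, t=1
q=1: r=28, s=1, t=-1   [185*(1) + 157*(-1) = 28]
q=5: r=17, s=-5, t=6   [185*(-5) + 157*(6) = 17]
q=1: r=11, s=6, t=-7   [185*(6) + 157*(-7) = 11]
q=1: r=6, s=-11, t=13   [185*(-11) + 157*(13) = 6]
q=1: r=5, s=17, t=-20   [185*(17) + 157*(-20) = 5]
q=1: r=1, s=-28, t=33   [185*(-28) + 157*(33) = 1]
q=5: r=0, s=157, t=-185   [185*(157) + 157*(-185) = 0]
GCD = 1 with t = 33, so 157*(33) ≡ 1 (mod 185)
Inverse = 33 mod 185 = 33
Check: 157 * 33 = 5181 ≡ 1 (mod 185)

157^(-1) ≡ 33 (mod 185)


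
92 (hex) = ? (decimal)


92 (base 16) = 146 (decimal)
146 (decimal) = 146 (base 10)


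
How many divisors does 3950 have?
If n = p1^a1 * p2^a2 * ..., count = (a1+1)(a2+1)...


3950 = 2^1 × 5^2 × 79^1
d(3950) = (1+1) × (2+1) × (1+1) = 12

12 divisors


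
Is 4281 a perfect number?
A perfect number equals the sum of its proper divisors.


Proper divisors of 4281: 1, 3, 1427
Sum = 1 + 3 + 1427 = 1431

No, 4281 is not perfect (1431 ≠ 4281)


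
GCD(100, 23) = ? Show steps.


100 = 4 * 23 + 8
23 = 2 * 8 + 7
8 = 1 * 7 + 1
7 = 7 * 1 + 0
GCD = 1


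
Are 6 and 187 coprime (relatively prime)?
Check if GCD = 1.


Euclidean algorithm:
187 = 31 * 6 + 1
6 = 6 * 1 + 0
GCD(6, 187) = 1

Yes, coprime (GCD = 1)


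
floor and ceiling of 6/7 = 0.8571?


6/7 = 0.8571
floor = 0
ceil = 1

floor = 0, ceil = 1


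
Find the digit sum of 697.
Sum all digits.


6 + 9 + 7 = 22


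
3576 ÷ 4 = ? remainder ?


3576 = 4 * 894 + 0
Check: 3576 + 0 = 3576

q = 894, r = 0


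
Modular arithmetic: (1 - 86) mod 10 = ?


1 - 86 = -85
-85 mod 10 = 5


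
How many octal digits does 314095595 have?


314095595 in base 8 = 2256133753
Number of digits = 10

10 digits (base 8)


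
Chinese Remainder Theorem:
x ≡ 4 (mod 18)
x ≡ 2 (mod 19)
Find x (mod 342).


M = 18*19 = 342
M1 = M/18 = 19, M2 = M/19 = 18
M1^(-1) mod 18 = 1, M2^(-1) mod 19 = 18
x = 4*19*1 + 2*18*18 = 724
724 mod 342 = 40
Check: 40 mod 18 = 4 ✓, 40 mod 19 = 2 ✓

x ≡ 40 (mod 342)


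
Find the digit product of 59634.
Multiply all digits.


5 × 9 × 6 × 3 × 4 = 3240


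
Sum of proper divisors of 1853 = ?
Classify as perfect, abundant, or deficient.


Proper divisors: 1, 17, 109
Sum = 1 + 17 + 109 = 127
127 < 1853 → deficient

s(1853) = 127 (deficient)


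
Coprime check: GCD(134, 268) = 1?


Euclidean algorithm:
268 = 2 * 134 + 0
GCD(134, 268) = 134

No, not coprime (GCD = 134)


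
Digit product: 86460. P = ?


8 × 6 × 4 × 6 × 0 = 0


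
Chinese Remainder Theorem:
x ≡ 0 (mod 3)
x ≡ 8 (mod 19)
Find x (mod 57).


M = 3*19 = 57
M1 = M/3 = 19, M2 = M/19 = 3
M1^(-1) mod 3 = 1, M2^(-1) mod 19 = 13
x = 0*19*1 + 8*3*13 = 312
312 mod 57 = 27
Check: 27 mod 3 = 0 ✓, 27 mod 19 = 8 ✓

x ≡ 27 (mod 57)


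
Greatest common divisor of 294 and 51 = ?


294 = 5 * 51 + 39
51 = 1 * 39 + 12
39 = 3 * 12 + 3
12 = 4 * 3 + 0
GCD = 3


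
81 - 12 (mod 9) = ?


81 - 12 = 69
69 mod 9 = 6


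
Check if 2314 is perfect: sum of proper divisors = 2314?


Proper divisors of 2314: 1, 2, 13, 26, 89, 178, 1157
Sum = 1 + 2 + 13 + 26 + 89 + 178 + 1157 = 1466

No, 2314 is not perfect (1466 ≠ 2314)


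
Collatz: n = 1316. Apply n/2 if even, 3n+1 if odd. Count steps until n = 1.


1316 → 658 → 329 → 988 → 494 → 247 → 742 → 371 → 1114 → 557 → 1672 → 836 → 418 → 209 → 628 → 314 → 157 → 472 → 236 → 118 → 59 → 178 → 89 → 268 → 134 → 67 → 202 → 101 → 304 → 152 → 76 → 38 → 19 → 58 → 29 → 88 → 44 → 22 → 11 → 34 → 17 → 52 → 26 → 13 → 40 → 20 → 10 → 5 → 16 → 8 → 4 → 2 → 1
Total steps = 52

52 steps


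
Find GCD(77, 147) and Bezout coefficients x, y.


Tabular extended Euclidean (each row: r = 77*s + 147*t):
r=77, s=1, t=0
r=147, s=0, t=1
q=0: r=77, s=1, t=0   [77*(1) + 147*(0) = 77]
q=1: r=70, s=-1, t=1   [77*(-1) + 147*(1) = 70]
q=1: r=7, s=2, t=-1   [77*(2) + 147*(-1) = 7]
q=10: r=0, s=-21, t=11   [77*(-21) + 147*(11) = 0]
GCD = 7; from the row with r=7: x=2, y=-1
Check: 77*(2) + 147*(-1) = 154 - 147 = 7

GCD = 7, x = 2, y = -1


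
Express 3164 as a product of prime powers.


3164 / 2 = 1582
1582 / 2 = 791
791 / 7 = 113
113 / 113 = 1
3164 = 2^2 × 7 × 113


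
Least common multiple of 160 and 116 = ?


GCD(160, 116) = 4
LCM = 160*116/4 = 18560/4 = 4640

LCM = 4640


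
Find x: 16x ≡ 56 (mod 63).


GCD(16, 63) = 1, unique solution
a^(-1) mod 63 = 4
x = 4 * 56 mod 63 = 35

x ≡ 35 (mod 63)


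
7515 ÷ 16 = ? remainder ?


7515 = 16 * 469 + 11
Check: 7504 + 11 = 7515

q = 469, r = 11


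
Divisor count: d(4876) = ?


4876 = 2^2 × 23^1 × 53^1
d(4876) = (2+1) × (1+1) × (1+1) = 12

12 divisors


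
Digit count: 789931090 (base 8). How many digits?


789931090 in base 8 = 5705262122
Number of digits = 10

10 digits (base 8)


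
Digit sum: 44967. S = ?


4 + 4 + 9 + 6 + 7 = 30


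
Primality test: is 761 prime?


Check divisors up to sqrt(761) = 27.5862
No divisors found.
761 is prime.

Yes, 761 is prime


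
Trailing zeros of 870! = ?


floor(870/5) = 174
floor(870/25) = 34
floor(870/125) = 6
floor(870/625) = 1
Total = 215

215 trailing zeros


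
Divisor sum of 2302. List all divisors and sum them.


Divisors of 2302: 1, 2, 1151, 2302
Sum = 1 + 2 + 1151 + 2302 = 3456

σ(2302) = 3456


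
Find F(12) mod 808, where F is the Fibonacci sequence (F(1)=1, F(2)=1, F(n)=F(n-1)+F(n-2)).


F(k) mod 808 for k=1..12:
1, 1, 2, 3, 5, 8, 13, 21, 34, 55, 89, 144
F(12) mod 808 = 144


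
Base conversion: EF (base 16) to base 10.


EF (base 16) = 239 (decimal)
239 (decimal) = 239 (base 10)


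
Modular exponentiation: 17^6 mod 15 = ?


17^1 mod 15 = 2
17^2 mod 15 = 4
17^3 mod 15 = 8
17^4 mod 15 = 1
17^5 mod 15 = 2
17^6 mod 15 = 4


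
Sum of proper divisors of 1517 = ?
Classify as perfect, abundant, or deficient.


Proper divisors: 1, 37, 41
Sum = 1 + 37 + 41 = 79
79 < 1517 → deficient

s(1517) = 79 (deficient)


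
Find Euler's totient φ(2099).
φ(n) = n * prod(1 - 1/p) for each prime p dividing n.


2099 = 2099
Prime factors: 2099
φ(2099) = 2099 × (1-1/2099)
= 2099 × 2098/2099 = 2098

φ(2099) = 2098


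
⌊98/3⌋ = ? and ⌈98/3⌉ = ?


98/3 = 32.6667
floor = 32
ceil = 33

floor = 32, ceil = 33


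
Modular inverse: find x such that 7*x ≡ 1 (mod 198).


Use the extended Euclidean algorithm on (198, 7); each row r = 198*s + 7*t:
r=198, s=1, t=0
r=7, s=0, t=1
q=28: r=2, s=1, t=-28   [198*(1) + 7*(-28) = 2]
q=3: r=1, s=-3, t=85   [198*(-3) + 7*(85) = 1]
q=2: r=0, s=7, t=-198   [198*(7) + 7*(-198) = 0]
GCD = 1 with t = 85, so 7*(85) ≡ 1 (mod 198)
Inverse = 85 mod 198 = 85
Check: 7 * 85 = 595 ≡ 1 (mod 198)

7^(-1) ≡ 85 (mod 198)


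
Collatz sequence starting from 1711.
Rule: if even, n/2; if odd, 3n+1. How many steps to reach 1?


1711 → 5134 → 2567 → 7702 → 3851 → 11554 → 5777 → 17332 → 8666 → 4333 → 13000 → 6500 → 3250 → 1625 → 4876 → 2438 → 1219 → 3658 → 1829 → 5488 → 2744 → 1372 → 686 → 343 → 1030 → 515 → 1546 → 773 → 2320 → 1160 → 580 → 290 → 145 → 436 → 218 → 109 → 328 → 164 → 82 → 41 → 124 → 62 → 31 → 94 → 47 → 142 → 71 → 214 → 107 → 322 → 161 → 484 → 242 → 121 → 364 → 182 → 91 → 274 → 137 → 412 → 206 → 103 → 310 → 155 → 466 → 233 → 700 → 350 → 175 → 526 → 263 → 790 → 395 → 1186 → 593 → 1780 → 890 → 445 → 1336 → 668 → 334 → 167 → 502 → 251 → 754 → 377 → 1132 → 566 → 283 → 850 → 425 → 1276 → 638 → 319 → 958 → 479 → 1438 → 719 → 2158 → 1079 → 3238 → 1619 → 4858 → 2429 → 7288 → 3644 → 1822 → 911 → 2734 → 1367 → 4102 → 2051 → 6154 → 3077 → 9232 → 4616 → 2308 → 1154 → 577 → 1732 → 866 → 433 → 1300 → 650 → 325 → 976 → 488 → 244 → 122 → 61 → 184 → 92 → 46 → 23 → 70 → 35 → 106 → 53 → 160 → 80 → 40 → 20 → 10 → 5 → 16 → 8 → 4 → 2 → 1
Total steps = 148

148 steps


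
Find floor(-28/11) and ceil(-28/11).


-28/11 = -2.5455
floor = -3
ceil = -2

floor = -3, ceil = -2


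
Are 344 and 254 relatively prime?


Euclidean algorithm:
344 = 1 * 254 + 90
254 = 2 * 90 + 74
90 = 1 * 74 + 16
74 = 4 * 16 + 10
16 = 1 * 10 + 6
10 = 1 * 6 + 4
6 = 1 * 4 + 2
4 = 2 * 2 + 0
GCD(344, 254) = 2

No, not coprime (GCD = 2)


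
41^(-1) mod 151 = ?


Use the extended Euclidean algorithm on (151, 41); each row r = 151*s + 41*t:
r=151, s=1, t=0
r=41, s=0, t=1
q=3: r=28, s=1, t=-3   [151*(1) + 41*(-3) = 28]
q=1: r=13, s=-1, t=4   [151*(-1) + 41*(4) = 13]
q=2: r=2, s=3, t=-11   [151*(3) + 41*(-11) = 2]
q=6: r=1, s=-19, t=70   [151*(-19) + 41*(70) = 1]
q=2: r=0, s=41, t=-151   [151*(41) + 41*(-151) = 0]
GCD = 1 with t = 70, so 41*(70) ≡ 1 (mod 151)
Inverse = 70 mod 151 = 70
Check: 41 * 70 = 2870 ≡ 1 (mod 151)

41^(-1) ≡ 70 (mod 151)


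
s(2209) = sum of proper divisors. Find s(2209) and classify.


Proper divisors: 1, 47
Sum = 1 + 47 = 48
48 < 2209 → deficient

s(2209) = 48 (deficient)


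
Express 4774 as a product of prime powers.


4774 / 2 = 2387
2387 / 7 = 341
341 / 11 = 31
31 / 31 = 1
4774 = 2 × 7 × 11 × 31


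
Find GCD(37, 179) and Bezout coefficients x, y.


Tabular extended Euclidean (each row: r = 37*s + 179*t):
r=37, s=1, t=0
r=179, s=0, t=1
q=0: r=37, s=1, t=0   [37*(1) + 179*(0) = 37]
q=4: r=31, s=-4, t=1   [37*(-4) + 179*(1) = 31]
q=1: r=6, s=5, t=-1   [37*(5) + 179*(-1) = 6]
q=5: r=1, s=-29, t=6   [37*(-29) + 179*(6) = 1]
q=6: r=0, s=179, t=-37   [37*(179) + 179*(-37) = 0]
GCD = 1; from the row with r=1: x=-29, y=6
Check: 37*(-29) + 179*(6) = -1073 + 1074 = 1

GCD = 1, x = -29, y = 6


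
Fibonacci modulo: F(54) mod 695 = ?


F(k) mod 695 for k=1..54:
1, 1, 2, 3, 5, 8, 13, 21, 34, 55, 89, 144, 233, 377, 610, 292, 207, 499, 11, 510, 521, 336, 162, 498, 660, 463, 428, 196, 624, 125, 54, 179, 233, 412, 645, 362, 312, 674, 291, 270, 561, 136, 2, 138, 140, 278, 418, 1, 419, 420, 144, 564, 13, 577
F(54) mod 695 = 577


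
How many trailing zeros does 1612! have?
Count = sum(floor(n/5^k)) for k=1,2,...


floor(1612/5) = 322
floor(1612/25) = 64
floor(1612/125) = 12
floor(1612/625) = 2
Total = 400

400 trailing zeros


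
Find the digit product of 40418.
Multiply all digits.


4 × 0 × 4 × 1 × 8 = 0


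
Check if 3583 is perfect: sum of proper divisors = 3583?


Proper divisors of 3583: 1
Sum = 1 = 1

No, 3583 is not perfect (1 ≠ 3583)


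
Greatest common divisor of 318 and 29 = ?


318 = 10 * 29 + 28
29 = 1 * 28 + 1
28 = 28 * 1 + 0
GCD = 1


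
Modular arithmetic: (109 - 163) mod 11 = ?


109 - 163 = -54
-54 mod 11 = 1


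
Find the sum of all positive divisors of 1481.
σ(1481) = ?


Divisors of 1481: 1, 1481
Sum = 1 + 1481 = 1482

σ(1481) = 1482


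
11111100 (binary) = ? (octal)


11111100 (base 2) = 252 (decimal)
252 (decimal) = 374 (base 8)


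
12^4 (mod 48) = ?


12^1 mod 48 = 12
12^2 mod 48 = 0
12^3 mod 48 = 0
12^4 mod 48 = 0


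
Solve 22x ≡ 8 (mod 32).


GCD(22, 32) = 2 divides 8
Divide: 11x ≡ 4 (mod 16)
x ≡ 12 (mod 16)


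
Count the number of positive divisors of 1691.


1691 = 19^1 × 89^1
d(1691) = (1+1) × (1+1) = 4

4 divisors


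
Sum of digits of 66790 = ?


6 + 6 + 7 + 9 + 0 = 28


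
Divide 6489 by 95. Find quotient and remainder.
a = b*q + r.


6489 = 95 * 68 + 29
Check: 6460 + 29 = 6489

q = 68, r = 29


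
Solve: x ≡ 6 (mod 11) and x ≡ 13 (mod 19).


M = 11*19 = 209
M1 = M/11 = 19, M2 = M/19 = 11
M1^(-1) mod 11 = 7, M2^(-1) mod 19 = 7
x = 6*19*7 + 13*11*7 = 1799
1799 mod 209 = 127
Check: 127 mod 11 = 6 ✓, 127 mod 19 = 13 ✓

x ≡ 127 (mod 209)


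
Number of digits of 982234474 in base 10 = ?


982234474 has 9 digits in base 10
floor(log10(982234474)) + 1 = floor(8.9922) + 1 = 9

9 digits (base 10)


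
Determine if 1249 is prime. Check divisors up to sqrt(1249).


Check divisors up to sqrt(1249) = 35.3412
No divisors found.
1249 is prime.

Yes, 1249 is prime


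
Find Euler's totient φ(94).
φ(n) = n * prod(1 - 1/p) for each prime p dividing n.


94 = 2 × 47
Prime factors: 2, 47
φ(94) = 94 × (1-1/2) × (1-1/47)
= 94 × 1/2 × 46/47 = 46

φ(94) = 46


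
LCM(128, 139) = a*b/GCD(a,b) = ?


GCD(128, 139) = 1
LCM = 128*139/1 = 17792/1 = 17792

LCM = 17792


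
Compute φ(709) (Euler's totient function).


709 = 709
Prime factors: 709
φ(709) = 709 × (1-1/709)
= 709 × 708/709 = 708

φ(709) = 708


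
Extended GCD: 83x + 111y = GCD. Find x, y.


Tabular extended Euclidean (each row: r = 83*s + 111*t):
r=83, s=1, t=0
r=111, s=0, t=1
q=0: r=83, s=1, t=0   [83*(1) + 111*(0) = 83]
q=1: r=28, s=-1, t=1   [83*(-1) + 111*(1) = 28]
q=2: r=27, s=3, t=-2   [83*(3) + 111*(-2) = 27]
q=1: r=1, s=-4, t=3   [83*(-4) + 111*(3) = 1]
q=27: r=0, s=111, t=-83   [83*(111) + 111*(-83) = 0]
GCD = 1; from the row with r=1: x=-4, y=3
Check: 83*(-4) + 111*(3) = -332 + 333 = 1

GCD = 1, x = -4, y = 3


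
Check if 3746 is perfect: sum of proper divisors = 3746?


Proper divisors of 3746: 1, 2, 1873
Sum = 1 + 2 + 1873 = 1876

No, 3746 is not perfect (1876 ≠ 3746)


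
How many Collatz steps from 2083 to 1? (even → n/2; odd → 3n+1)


2083 → 6250 → 3125 → 9376 → 4688 → 2344 → 1172 → 586 → 293 → 880 → 440 → 220 → 110 → 55 → 166 → 83 → 250 → 125 → 376 → 188 → 94 → 47 → 142 → 71 → 214 → 107 → 322 → 161 → 484 → 242 → 121 → 364 → 182 → 91 → 274 → 137 → 412 → 206 → 103 → 310 → 155 → 466 → 233 → 700 → 350 → 175 → 526 → 263 → 790 → 395 → 1186 → 593 → 1780 → 890 → 445 → 1336 → 668 → 334 → 167 → 502 → 251 → 754 → 377 → 1132 → 566 → 283 → 850 → 425 → 1276 → 638 → 319 → 958 → 479 → 1438 → 719 → 2158 → 1079 → 3238 → 1619 → 4858 → 2429 → 7288 → 3644 → 1822 → 911 → 2734 → 1367 → 4102 → 2051 → 6154 → 3077 → 9232 → 4616 → 2308 → 1154 → 577 → 1732 → 866 → 433 → 1300 → 650 → 325 → 976 → 488 → 244 → 122 → 61 → 184 → 92 → 46 → 23 → 70 → 35 → 106 → 53 → 160 → 80 → 40 → 20 → 10 → 5 → 16 → 8 → 4 → 2 → 1
Total steps = 125

125 steps


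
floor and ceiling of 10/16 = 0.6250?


10/16 = 0.6250
floor = 0
ceil = 1

floor = 0, ceil = 1


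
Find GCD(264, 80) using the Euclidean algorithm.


264 = 3 * 80 + 24
80 = 3 * 24 + 8
24 = 3 * 8 + 0
GCD = 8


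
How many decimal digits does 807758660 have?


807758660 has 9 digits in base 10
floor(log10(807758660)) + 1 = floor(8.9073) + 1 = 9

9 digits (base 10)


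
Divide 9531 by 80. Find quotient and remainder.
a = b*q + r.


9531 = 80 * 119 + 11
Check: 9520 + 11 = 9531

q = 119, r = 11


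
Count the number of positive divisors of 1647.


1647 = 3^3 × 61^1
d(1647) = (3+1) × (1+1) = 8

8 divisors


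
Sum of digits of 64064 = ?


6 + 4 + 0 + 6 + 4 = 20


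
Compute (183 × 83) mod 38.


183 × 83 = 15189
15189 mod 38 = 27


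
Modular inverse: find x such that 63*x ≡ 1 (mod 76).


Use the extended Euclidean algorithm on (76, 63); each row r = 76*s + 63*t:
r=76, s=1, t=0
r=63, s=0, t=1
q=1: r=13, s=1, t=-1   [76*(1) + 63*(-1) = 13]
q=4: r=11, s=-4, t=5   [76*(-4) + 63*(5) = 11]
q=1: r=2, s=5, t=-6   [76*(5) + 63*(-6) = 2]
q=5: r=1, s=-29, t=35   [76*(-29) + 63*(35) = 1]
q=2: r=0, s=63, t=-76   [76*(63) + 63*(-76) = 0]
GCD = 1 with t = 35, so 63*(35) ≡ 1 (mod 76)
Inverse = 35 mod 76 = 35
Check: 63 * 35 = 2205 ≡ 1 (mod 76)

63^(-1) ≡ 35 (mod 76)


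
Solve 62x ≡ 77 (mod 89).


GCD(62, 89) = 1, unique solution
a^(-1) mod 89 = 56
x = 56 * 77 mod 89 = 40

x ≡ 40 (mod 89)


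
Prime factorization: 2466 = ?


2466 / 2 = 1233
1233 / 3 = 411
411 / 3 = 137
137 / 137 = 1
2466 = 2 × 3^2 × 137


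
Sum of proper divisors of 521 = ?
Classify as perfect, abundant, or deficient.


Proper divisors: 1
Sum = 1 = 1
1 < 521 → deficient

s(521) = 1 (deficient)


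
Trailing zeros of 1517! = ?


floor(1517/5) = 303
floor(1517/25) = 60
floor(1517/125) = 12
floor(1517/625) = 2
Total = 377

377 trailing zeros


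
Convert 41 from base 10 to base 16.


41 (base 10) = 41 (decimal)
41 (decimal) = 29 (base 16)


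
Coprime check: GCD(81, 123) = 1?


Euclidean algorithm:
123 = 1 * 81 + 42
81 = 1 * 42 + 39
42 = 1 * 39 + 3
39 = 13 * 3 + 0
GCD(81, 123) = 3

No, not coprime (GCD = 3)


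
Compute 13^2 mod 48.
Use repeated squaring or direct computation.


13^1 mod 48 = 13
13^2 mod 48 = 25


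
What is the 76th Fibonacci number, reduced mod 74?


F(k) mod 74 for k=1..76:
1, 1, 2, 3, 5, 8, 13, 21, 34, 55, 15, 70, 11, 7, 18, 25, 43, 68, 37, 31, 68, 25, 19, 44, 63, 33, 22, 55, 3, 58, 61, 45, 32, 3, 35, 38, 73, 37, 36, 73, 35, 34, 69, 29, 24, 53, 3, 56, 59, 41, 26, 67, 19, 12, 31, 43, 0, 43, 43, 12, 55, 67, 48, 41, 15, 56, 71, 53, 50, 29, 5, 34, 39, 73, 38, 37
F(76) mod 74 = 37


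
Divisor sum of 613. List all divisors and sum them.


Divisors of 613: 1, 613
Sum = 1 + 613 = 614

σ(613) = 614


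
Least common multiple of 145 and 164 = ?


GCD(145, 164) = 1
LCM = 145*164/1 = 23780/1 = 23780

LCM = 23780


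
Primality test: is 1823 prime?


Check divisors up to sqrt(1823) = 42.6966
No divisors found.
1823 is prime.

Yes, 1823 is prime


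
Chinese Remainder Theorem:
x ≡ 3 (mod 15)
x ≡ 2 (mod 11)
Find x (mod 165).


M = 15*11 = 165
M1 = M/15 = 11, M2 = M/11 = 15
M1^(-1) mod 15 = 11, M2^(-1) mod 11 = 3
x = 3*11*11 + 2*15*3 = 453
453 mod 165 = 123
Check: 123 mod 15 = 3 ✓, 123 mod 11 = 2 ✓

x ≡ 123 (mod 165)


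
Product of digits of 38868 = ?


3 × 8 × 8 × 6 × 8 = 9216


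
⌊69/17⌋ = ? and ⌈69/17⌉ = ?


69/17 = 4.0588
floor = 4
ceil = 5

floor = 4, ceil = 5


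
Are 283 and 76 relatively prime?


Euclidean algorithm:
283 = 3 * 76 + 55
76 = 1 * 55 + 21
55 = 2 * 21 + 13
21 = 1 * 13 + 8
13 = 1 * 8 + 5
8 = 1 * 5 + 3
5 = 1 * 3 + 2
3 = 1 * 2 + 1
2 = 2 * 1 + 0
GCD(283, 76) = 1

Yes, coprime (GCD = 1)


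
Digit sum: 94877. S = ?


9 + 4 + 8 + 7 + 7 = 35


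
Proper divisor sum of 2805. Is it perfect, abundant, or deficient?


Proper divisors: 1, 3, 5, 11, 15, 17, 33, 51, 55, 85, 165, 187, 255, 561, 935
Sum = 1 + 3 + 5 + 11 + 15 + 17 + 33 + 51 + 55 + 85 + 165 + 187 + 255 + 561 + 935 = 2379
2379 < 2805 → deficient

s(2805) = 2379 (deficient)


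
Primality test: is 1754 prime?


1754 / 2 = 877 (exact division)
1754 is NOT prime.

No, 1754 is not prime


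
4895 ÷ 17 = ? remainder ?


4895 = 17 * 287 + 16
Check: 4879 + 16 = 4895

q = 287, r = 16


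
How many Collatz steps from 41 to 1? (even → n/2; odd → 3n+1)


41 → 124 → 62 → 31 → 94 → 47 → 142 → 71 → 214 → 107 → 322 → 161 → 484 → 242 → 121 → 364 → 182 → 91 → 274 → 137 → 412 → 206 → 103 → 310 → 155 → 466 → 233 → 700 → 350 → 175 → 526 → 263 → 790 → 395 → 1186 → 593 → 1780 → 890 → 445 → 1336 → 668 → 334 → 167 → 502 → 251 → 754 → 377 → 1132 → 566 → 283 → 850 → 425 → 1276 → 638 → 319 → 958 → 479 → 1438 → 719 → 2158 → 1079 → 3238 → 1619 → 4858 → 2429 → 7288 → 3644 → 1822 → 911 → 2734 → 1367 → 4102 → 2051 → 6154 → 3077 → 9232 → 4616 → 2308 → 1154 → 577 → 1732 → 866 → 433 → 1300 → 650 → 325 → 976 → 488 → 244 → 122 → 61 → 184 → 92 → 46 → 23 → 70 → 35 → 106 → 53 → 160 → 80 → 40 → 20 → 10 → 5 → 16 → 8 → 4 → 2 → 1
Total steps = 109

109 steps
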